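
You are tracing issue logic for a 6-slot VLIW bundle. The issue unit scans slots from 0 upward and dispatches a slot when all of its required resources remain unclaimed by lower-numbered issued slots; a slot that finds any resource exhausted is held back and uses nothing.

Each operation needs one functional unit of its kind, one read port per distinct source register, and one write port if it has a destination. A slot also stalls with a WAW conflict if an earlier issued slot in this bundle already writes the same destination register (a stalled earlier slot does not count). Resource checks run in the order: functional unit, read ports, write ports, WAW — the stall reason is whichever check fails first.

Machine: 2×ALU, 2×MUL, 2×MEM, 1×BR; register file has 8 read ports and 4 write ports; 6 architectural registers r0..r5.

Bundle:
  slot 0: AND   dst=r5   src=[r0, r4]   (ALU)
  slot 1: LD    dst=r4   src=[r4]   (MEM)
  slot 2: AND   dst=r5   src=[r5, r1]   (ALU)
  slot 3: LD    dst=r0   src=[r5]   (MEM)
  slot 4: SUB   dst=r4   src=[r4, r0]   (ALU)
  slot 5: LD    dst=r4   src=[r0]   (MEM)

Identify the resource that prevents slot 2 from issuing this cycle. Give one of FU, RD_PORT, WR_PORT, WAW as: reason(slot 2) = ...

reason(slot 2) = WAW

  0. ALU→r5 ⇒ go  {1A/2Mu/2Ld/1B | 6r 3w}
  1. MEM→r4 ⇒ go  {1A/2Mu/1Ld/1B | 5r 2w}
  2. ALU→r5 ⇒ no(WAW)  {1A/2Mu/1Ld/1B | 5r 2w}
  3. MEM→r0 ⇒ go  {1A/2Mu/0Ld/1B | 4r 1w}
  4. ALU→r4 ⇒ no(WAW)  {1A/2Mu/0Ld/1B | 4r 1w}
  5. MEM→r4 ⇒ no(FU)  {1A/2Mu/0Ld/1B | 4r 1w}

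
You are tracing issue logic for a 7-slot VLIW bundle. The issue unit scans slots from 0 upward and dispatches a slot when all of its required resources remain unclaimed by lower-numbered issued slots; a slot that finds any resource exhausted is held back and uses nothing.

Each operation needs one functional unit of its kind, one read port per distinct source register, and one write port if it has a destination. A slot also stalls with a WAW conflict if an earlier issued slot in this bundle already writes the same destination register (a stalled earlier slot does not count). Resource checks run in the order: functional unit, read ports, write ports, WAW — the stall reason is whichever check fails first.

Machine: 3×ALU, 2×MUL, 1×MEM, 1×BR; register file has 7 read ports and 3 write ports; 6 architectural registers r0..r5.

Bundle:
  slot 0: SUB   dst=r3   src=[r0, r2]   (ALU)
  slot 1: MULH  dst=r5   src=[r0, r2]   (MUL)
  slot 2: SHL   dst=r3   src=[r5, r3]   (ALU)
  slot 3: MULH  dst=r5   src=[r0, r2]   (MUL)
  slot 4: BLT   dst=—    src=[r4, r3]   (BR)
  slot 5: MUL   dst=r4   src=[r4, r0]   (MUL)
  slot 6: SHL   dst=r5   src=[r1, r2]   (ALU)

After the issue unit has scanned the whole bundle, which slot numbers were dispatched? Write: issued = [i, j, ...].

issued = [0, 1, 4]

slot 0 (ALU): ISSUE — free A2,Mu2,Ld1,B1 rp5 wp2
slot 1 (MUL): ISSUE — free A2,Mu1,Ld1,B1 rp3 wp1
slot 2 (ALU): stall WAW — free A2,Mu1,Ld1,B1 rp3 wp1
slot 3 (MUL): stall WAW — free A2,Mu1,Ld1,B1 rp3 wp1
slot 4 (BR): ISSUE — free A2,Mu1,Ld1,B0 rp1 wp1
slot 5 (MUL): stall RD_PORT — free A2,Mu1,Ld1,B0 rp1 wp1
slot 6 (ALU): stall RD_PORT — free A2,Mu1,Ld1,B0 rp1 wp1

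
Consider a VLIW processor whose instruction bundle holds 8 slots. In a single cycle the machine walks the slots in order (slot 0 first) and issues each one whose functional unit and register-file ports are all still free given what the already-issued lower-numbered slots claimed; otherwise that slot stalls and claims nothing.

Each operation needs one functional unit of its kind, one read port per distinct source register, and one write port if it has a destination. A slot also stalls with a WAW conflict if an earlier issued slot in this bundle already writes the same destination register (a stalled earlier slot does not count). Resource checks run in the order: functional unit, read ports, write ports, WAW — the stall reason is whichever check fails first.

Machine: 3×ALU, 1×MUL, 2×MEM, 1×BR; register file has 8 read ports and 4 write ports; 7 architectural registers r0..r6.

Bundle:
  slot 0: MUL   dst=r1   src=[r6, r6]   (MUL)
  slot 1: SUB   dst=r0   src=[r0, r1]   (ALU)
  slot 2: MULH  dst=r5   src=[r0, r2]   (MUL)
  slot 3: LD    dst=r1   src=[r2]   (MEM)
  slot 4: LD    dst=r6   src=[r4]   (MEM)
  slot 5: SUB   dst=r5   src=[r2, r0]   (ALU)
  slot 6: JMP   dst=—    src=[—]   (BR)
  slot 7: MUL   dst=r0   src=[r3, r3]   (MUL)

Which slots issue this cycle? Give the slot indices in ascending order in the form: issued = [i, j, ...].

issued = [0, 1, 4, 5, 6]

(0) want 1×MUL +1rd +1wr — yes → AL3|MU0|ME2|BR1|rd7|wr3
(1) want 1×ALU +2rd +1wr — yes → AL2|MU0|ME2|BR1|rd5|wr2
(2) want 1×MUL +2rd +1wr — FU → AL2|MU0|ME2|BR1|rd5|wr2
(3) want 1×MEM +1rd +1wr — WAW → AL2|MU0|ME2|BR1|rd5|wr2
(4) want 1×MEM +1rd +1wr — yes → AL2|MU0|ME1|BR1|rd4|wr1
(5) want 1×ALU +2rd +1wr — yes → AL1|MU0|ME1|BR1|rd2|wr0
(6) want 1×BR +0rd +0wr — yes → AL1|MU0|ME1|BR0|rd2|wr0
(7) want 1×MUL +1rd +1wr — FU → AL1|MU0|ME1|BR0|rd2|wr0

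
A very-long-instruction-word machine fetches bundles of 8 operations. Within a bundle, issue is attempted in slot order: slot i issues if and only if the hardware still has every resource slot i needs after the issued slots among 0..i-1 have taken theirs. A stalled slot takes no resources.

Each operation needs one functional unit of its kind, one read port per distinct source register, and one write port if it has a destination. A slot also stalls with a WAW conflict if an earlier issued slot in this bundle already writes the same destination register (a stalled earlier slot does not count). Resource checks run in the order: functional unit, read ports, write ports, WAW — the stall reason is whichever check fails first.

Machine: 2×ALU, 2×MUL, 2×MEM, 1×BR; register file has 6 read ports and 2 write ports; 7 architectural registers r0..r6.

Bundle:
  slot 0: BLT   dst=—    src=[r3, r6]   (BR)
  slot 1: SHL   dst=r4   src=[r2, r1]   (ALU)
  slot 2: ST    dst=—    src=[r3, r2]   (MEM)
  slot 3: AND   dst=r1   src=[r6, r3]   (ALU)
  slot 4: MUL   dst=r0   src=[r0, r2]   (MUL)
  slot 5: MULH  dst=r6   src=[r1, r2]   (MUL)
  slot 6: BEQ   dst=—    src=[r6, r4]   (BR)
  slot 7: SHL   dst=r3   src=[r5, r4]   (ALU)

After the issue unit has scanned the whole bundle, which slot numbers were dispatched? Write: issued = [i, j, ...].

slot 0 (BR): ISSUE — free A2,Mu2,Ld2,B0 rp4 wp2
slot 1 (ALU): ISSUE — free A1,Mu2,Ld2,B0 rp2 wp1
slot 2 (MEM): ISSUE — free A1,Mu2,Ld1,B0 rp0 wp1
slot 3 (ALU): stall RD_PORT — free A1,Mu2,Ld1,B0 rp0 wp1
slot 4 (MUL): stall RD_PORT — free A1,Mu2,Ld1,B0 rp0 wp1
slot 5 (MUL): stall RD_PORT — free A1,Mu2,Ld1,B0 rp0 wp1
slot 6 (BR): stall FU — free A1,Mu2,Ld1,B0 rp0 wp1
slot 7 (ALU): stall RD_PORT — free A1,Mu2,Ld1,B0 rp0 wp1

issued = [0, 1, 2]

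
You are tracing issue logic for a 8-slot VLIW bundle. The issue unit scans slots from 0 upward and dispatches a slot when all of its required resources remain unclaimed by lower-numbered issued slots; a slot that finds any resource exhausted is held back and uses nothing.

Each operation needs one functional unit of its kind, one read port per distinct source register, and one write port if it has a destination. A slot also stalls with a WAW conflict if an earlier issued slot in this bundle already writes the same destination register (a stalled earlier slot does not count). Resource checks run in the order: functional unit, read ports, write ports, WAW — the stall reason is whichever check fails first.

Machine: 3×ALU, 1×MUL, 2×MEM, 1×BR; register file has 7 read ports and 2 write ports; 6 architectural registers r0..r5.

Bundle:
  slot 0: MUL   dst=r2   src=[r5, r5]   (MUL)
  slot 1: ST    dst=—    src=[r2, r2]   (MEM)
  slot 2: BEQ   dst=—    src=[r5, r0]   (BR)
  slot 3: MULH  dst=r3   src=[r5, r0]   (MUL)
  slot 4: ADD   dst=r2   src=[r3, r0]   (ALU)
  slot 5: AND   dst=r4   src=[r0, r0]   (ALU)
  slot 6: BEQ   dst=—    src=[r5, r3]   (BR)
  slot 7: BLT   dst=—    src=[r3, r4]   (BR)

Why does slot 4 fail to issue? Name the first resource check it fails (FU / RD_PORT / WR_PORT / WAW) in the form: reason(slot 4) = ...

(0) want 1×MUL +1rd +1wr — yes → AL3|MU0|ME2|BR1|rd6|wr1
(1) want 1×MEM +1rd +0wr — yes → AL3|MU0|ME1|BR1|rd5|wr1
(2) want 1×BR +2rd +0wr — yes → AL3|MU0|ME1|BR0|rd3|wr1
(3) want 1×MUL +2rd +1wr — FU → AL3|MU0|ME1|BR0|rd3|wr1
(4) want 1×ALU +2rd +1wr — WAW → AL3|MU0|ME1|BR0|rd3|wr1
(5) want 1×ALU +1rd +1wr — yes → AL2|MU0|ME1|BR0|rd2|wr0
(6) want 1×BR +2rd +0wr — FU → AL2|MU0|ME1|BR0|rd2|wr0
(7) want 1×BR +2rd +0wr — FU → AL2|MU0|ME1|BR0|rd2|wr0

reason(slot 4) = WAW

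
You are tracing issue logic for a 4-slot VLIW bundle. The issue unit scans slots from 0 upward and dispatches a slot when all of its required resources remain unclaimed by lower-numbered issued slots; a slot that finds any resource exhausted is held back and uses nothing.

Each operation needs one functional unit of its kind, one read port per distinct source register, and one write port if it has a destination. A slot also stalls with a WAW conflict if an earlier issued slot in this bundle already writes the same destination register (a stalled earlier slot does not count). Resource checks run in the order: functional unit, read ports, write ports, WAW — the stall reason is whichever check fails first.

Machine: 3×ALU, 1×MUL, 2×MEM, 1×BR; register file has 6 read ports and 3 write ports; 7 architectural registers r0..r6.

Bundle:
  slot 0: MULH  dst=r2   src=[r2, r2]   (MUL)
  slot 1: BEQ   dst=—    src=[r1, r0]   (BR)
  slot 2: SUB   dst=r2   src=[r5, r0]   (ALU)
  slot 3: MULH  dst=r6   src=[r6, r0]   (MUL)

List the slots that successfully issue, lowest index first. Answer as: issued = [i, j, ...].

[0] MUL needs rd=1 wr=1: ok; after: ALU=3 MUL=0 MEM=2 BR=1, R=5, W=2
[1] BR needs rd=2 wr=0: ok; after: ALU=3 MUL=0 MEM=2 BR=0, R=3, W=2
[2] ALU needs rd=2 wr=1: WAW; after: ALU=3 MUL=0 MEM=2 BR=0, R=3, W=2
[3] MUL needs rd=2 wr=1: FU; after: ALU=3 MUL=0 MEM=2 BR=0, R=3, W=2

issued = [0, 1]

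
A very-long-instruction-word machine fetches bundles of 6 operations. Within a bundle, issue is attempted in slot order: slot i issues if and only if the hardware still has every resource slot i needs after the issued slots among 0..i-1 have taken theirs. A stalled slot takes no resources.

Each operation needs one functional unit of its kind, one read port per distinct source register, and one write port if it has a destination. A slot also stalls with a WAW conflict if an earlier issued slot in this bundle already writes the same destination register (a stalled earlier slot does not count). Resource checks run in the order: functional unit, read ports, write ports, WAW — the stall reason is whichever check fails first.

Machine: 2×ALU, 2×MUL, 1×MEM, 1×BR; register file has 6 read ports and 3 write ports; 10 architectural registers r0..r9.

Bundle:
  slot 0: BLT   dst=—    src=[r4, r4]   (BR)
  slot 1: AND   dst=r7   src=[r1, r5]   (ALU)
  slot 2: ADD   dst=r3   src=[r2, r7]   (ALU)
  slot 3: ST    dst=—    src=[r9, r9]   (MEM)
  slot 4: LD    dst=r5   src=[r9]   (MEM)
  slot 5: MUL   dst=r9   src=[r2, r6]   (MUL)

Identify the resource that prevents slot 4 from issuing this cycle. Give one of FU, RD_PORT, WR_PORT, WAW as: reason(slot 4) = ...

[0] BR needs rd=1 wr=0: ok; after: ALU=2 MUL=2 MEM=1 BR=0, R=5, W=3
[1] ALU needs rd=2 wr=1: ok; after: ALU=1 MUL=2 MEM=1 BR=0, R=3, W=2
[2] ALU needs rd=2 wr=1: ok; after: ALU=0 MUL=2 MEM=1 BR=0, R=1, W=1
[3] MEM needs rd=1 wr=0: ok; after: ALU=0 MUL=2 MEM=0 BR=0, R=0, W=1
[4] MEM needs rd=1 wr=1: FU; after: ALU=0 MUL=2 MEM=0 BR=0, R=0, W=1
[5] MUL needs rd=2 wr=1: RD_PORT; after: ALU=0 MUL=2 MEM=0 BR=0, R=0, W=1

reason(slot 4) = FU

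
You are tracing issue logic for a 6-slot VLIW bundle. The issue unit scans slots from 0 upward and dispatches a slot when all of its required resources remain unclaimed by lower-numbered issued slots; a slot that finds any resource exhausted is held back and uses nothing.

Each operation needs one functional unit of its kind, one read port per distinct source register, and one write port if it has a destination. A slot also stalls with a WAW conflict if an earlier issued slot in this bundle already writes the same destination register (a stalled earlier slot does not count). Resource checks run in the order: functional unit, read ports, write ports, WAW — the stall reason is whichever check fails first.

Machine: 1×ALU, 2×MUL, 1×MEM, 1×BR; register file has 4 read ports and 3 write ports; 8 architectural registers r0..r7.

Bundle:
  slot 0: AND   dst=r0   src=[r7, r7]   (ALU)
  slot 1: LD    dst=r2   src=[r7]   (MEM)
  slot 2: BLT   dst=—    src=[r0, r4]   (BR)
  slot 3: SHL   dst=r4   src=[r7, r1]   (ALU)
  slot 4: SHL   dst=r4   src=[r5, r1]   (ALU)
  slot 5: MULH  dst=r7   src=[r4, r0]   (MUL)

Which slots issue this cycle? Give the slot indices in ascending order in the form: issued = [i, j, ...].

issued = [0, 1, 2]

slot 0 (ALU): ISSUE — free A0,Mu2,Ld1,B1 rp3 wp2
slot 1 (MEM): ISSUE — free A0,Mu2,Ld0,B1 rp2 wp1
slot 2 (BR): ISSUE — free A0,Mu2,Ld0,B0 rp0 wp1
slot 3 (ALU): stall FU — free A0,Mu2,Ld0,B0 rp0 wp1
slot 4 (ALU): stall FU — free A0,Mu2,Ld0,B0 rp0 wp1
slot 5 (MUL): stall RD_PORT — free A0,Mu2,Ld0,B0 rp0 wp1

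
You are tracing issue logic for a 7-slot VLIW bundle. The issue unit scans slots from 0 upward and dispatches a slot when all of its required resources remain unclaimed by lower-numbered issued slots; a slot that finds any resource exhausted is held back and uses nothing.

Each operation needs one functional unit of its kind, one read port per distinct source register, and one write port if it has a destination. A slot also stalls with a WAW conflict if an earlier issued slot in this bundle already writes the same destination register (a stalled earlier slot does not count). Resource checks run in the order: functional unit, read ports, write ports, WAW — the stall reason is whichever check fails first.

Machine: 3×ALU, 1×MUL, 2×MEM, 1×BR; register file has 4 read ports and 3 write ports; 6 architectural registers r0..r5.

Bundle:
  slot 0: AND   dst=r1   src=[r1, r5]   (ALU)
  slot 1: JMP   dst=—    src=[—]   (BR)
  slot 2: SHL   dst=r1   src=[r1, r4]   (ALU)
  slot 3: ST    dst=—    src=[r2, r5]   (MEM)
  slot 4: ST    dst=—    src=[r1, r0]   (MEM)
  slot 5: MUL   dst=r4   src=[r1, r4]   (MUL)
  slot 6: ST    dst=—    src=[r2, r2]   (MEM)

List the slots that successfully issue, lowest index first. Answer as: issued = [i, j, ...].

issued = [0, 1, 3]

  0. ALU→r1 ⇒ go  {2A/1Mu/2Ld/1B | 2r 2w}
  1. BR ⇒ go  {2A/1Mu/2Ld/0B | 2r 2w}
  2. ALU→r1 ⇒ no(WAW)  {2A/1Mu/2Ld/0B | 2r 2w}
  3. MEM ⇒ go  {2A/1Mu/1Ld/0B | 0r 2w}
  4. MEM ⇒ no(RD_PORT)  {2A/1Mu/1Ld/0B | 0r 2w}
  5. MUL→r4 ⇒ no(RD_PORT)  {2A/1Mu/1Ld/0B | 0r 2w}
  6. MEM ⇒ no(RD_PORT)  {2A/1Mu/1Ld/0B | 0r 2w}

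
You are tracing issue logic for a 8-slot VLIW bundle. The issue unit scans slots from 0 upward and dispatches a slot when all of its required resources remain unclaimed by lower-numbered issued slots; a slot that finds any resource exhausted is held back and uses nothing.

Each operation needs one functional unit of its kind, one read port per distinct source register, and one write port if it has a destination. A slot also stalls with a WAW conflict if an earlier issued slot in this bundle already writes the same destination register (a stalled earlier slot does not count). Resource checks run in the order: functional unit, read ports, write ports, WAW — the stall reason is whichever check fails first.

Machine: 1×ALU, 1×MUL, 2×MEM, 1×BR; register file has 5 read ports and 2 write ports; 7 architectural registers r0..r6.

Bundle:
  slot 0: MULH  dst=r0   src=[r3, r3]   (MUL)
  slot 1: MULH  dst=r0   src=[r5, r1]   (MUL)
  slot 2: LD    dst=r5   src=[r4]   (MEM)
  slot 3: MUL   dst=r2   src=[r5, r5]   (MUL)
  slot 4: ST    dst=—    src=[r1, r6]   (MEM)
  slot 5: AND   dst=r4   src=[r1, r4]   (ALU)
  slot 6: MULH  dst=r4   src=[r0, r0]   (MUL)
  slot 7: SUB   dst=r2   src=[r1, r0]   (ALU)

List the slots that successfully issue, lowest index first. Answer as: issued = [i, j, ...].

issued = [0, 2, 4]

#0 MUL src=r3,r3 dispatched  <A:1 Mu:0 Ld:2 B:1 rd:4 wr:1>
#1 MUL src=r5,r1 held:FU  <A:1 Mu:0 Ld:2 B:1 rd:4 wr:1>
#2 MEM src=r4 dispatched  <A:1 Mu:0 Ld:1 B:1 rd:3 wr:0>
#3 MUL src=r5,r5 held:FU  <A:1 Mu:0 Ld:1 B:1 rd:3 wr:0>
#4 MEM src=r1,r6 dispatched  <A:1 Mu:0 Ld:0 B:1 rd:1 wr:0>
#5 ALU src=r1,r4 held:RD_PORT  <A:1 Mu:0 Ld:0 B:1 rd:1 wr:0>
#6 MUL src=r0,r0 held:FU  <A:1 Mu:0 Ld:0 B:1 rd:1 wr:0>
#7 ALU src=r1,r0 held:RD_PORT  <A:1 Mu:0 Ld:0 B:1 rd:1 wr:0>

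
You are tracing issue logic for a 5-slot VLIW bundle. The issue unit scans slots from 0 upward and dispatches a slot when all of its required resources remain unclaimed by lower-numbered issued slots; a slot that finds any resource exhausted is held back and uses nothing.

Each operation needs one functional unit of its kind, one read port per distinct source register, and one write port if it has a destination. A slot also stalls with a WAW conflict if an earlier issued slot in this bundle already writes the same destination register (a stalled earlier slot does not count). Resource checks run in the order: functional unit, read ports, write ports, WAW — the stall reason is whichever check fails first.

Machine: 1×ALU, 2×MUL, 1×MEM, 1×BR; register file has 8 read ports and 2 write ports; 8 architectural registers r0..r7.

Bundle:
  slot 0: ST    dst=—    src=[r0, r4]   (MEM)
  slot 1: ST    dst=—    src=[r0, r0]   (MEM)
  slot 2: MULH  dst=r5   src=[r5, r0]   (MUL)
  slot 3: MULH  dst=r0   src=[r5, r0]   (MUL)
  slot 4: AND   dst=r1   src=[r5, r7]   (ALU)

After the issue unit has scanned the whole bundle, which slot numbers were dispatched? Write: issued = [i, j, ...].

[0] MEM needs rd=2 wr=0: ok; after: ALU=1 MUL=2 MEM=0 BR=1, R=6, W=2
[1] MEM needs rd=1 wr=0: FU; after: ALU=1 MUL=2 MEM=0 BR=1, R=6, W=2
[2] MUL needs rd=2 wr=1: ok; after: ALU=1 MUL=1 MEM=0 BR=1, R=4, W=1
[3] MUL needs rd=2 wr=1: ok; after: ALU=1 MUL=0 MEM=0 BR=1, R=2, W=0
[4] ALU needs rd=2 wr=1: WR_PORT; after: ALU=1 MUL=0 MEM=0 BR=1, R=2, W=0

issued = [0, 2, 3]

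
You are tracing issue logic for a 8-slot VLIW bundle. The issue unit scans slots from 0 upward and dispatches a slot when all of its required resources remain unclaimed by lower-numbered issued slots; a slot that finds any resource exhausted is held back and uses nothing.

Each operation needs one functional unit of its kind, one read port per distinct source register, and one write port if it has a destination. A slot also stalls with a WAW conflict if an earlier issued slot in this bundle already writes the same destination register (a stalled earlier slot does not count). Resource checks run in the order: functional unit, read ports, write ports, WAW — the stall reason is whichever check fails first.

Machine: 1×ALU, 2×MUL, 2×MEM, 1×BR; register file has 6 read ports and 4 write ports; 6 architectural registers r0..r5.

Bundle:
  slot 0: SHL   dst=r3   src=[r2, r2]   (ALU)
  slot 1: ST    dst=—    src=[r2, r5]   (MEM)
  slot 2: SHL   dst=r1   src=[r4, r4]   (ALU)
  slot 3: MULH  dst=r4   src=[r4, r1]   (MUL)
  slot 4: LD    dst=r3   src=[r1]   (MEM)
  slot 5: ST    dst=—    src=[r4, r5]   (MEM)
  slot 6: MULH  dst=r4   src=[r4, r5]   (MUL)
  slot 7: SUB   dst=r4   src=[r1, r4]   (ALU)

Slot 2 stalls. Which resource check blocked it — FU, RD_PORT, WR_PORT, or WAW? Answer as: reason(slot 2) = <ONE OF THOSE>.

  0. ALU→r3 ⇒ go  {0A/2Mu/2Ld/1B | 5r 3w}
  1. MEM ⇒ go  {0A/2Mu/1Ld/1B | 3r 3w}
  2. ALU→r1 ⇒ no(FU)  {0A/2Mu/1Ld/1B | 3r 3w}
  3. MUL→r4 ⇒ go  {0A/1Mu/1Ld/1B | 1r 2w}
  4. MEM→r3 ⇒ no(WAW)  {0A/1Mu/1Ld/1B | 1r 2w}
  5. MEM ⇒ no(RD_PORT)  {0A/1Mu/1Ld/1B | 1r 2w}
  6. MUL→r4 ⇒ no(RD_PORT)  {0A/1Mu/1Ld/1B | 1r 2w}
  7. ALU→r4 ⇒ no(FU)  {0A/1Mu/1Ld/1B | 1r 2w}

reason(slot 2) = FU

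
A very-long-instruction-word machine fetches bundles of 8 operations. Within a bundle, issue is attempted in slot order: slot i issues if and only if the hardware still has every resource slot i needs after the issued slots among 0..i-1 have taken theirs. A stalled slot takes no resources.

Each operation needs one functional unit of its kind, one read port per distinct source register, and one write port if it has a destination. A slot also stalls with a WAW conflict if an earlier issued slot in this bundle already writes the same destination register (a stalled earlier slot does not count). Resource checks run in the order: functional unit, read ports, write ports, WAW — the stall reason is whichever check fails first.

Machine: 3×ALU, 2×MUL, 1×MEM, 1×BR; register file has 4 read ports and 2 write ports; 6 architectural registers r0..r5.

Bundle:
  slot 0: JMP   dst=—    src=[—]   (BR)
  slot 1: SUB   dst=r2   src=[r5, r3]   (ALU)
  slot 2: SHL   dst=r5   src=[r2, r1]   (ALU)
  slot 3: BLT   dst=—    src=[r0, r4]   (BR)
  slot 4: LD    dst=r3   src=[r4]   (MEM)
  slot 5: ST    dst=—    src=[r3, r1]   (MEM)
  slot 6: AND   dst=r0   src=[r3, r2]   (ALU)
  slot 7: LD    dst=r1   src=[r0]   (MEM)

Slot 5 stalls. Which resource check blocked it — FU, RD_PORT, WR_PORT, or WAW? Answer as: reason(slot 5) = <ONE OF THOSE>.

[0] BR needs rd=0 wr=0: ok; after: ALU=3 MUL=2 MEM=1 BR=0, R=4, W=2
[1] ALU needs rd=2 wr=1: ok; after: ALU=2 MUL=2 MEM=1 BR=0, R=2, W=1
[2] ALU needs rd=2 wr=1: ok; after: ALU=1 MUL=2 MEM=1 BR=0, R=0, W=0
[3] BR needs rd=2 wr=0: FU; after: ALU=1 MUL=2 MEM=1 BR=0, R=0, W=0
[4] MEM needs rd=1 wr=1: RD_PORT; after: ALU=1 MUL=2 MEM=1 BR=0, R=0, W=0
[5] MEM needs rd=2 wr=0: RD_PORT; after: ALU=1 MUL=2 MEM=1 BR=0, R=0, W=0
[6] ALU needs rd=2 wr=1: RD_PORT; after: ALU=1 MUL=2 MEM=1 BR=0, R=0, W=0
[7] MEM needs rd=1 wr=1: RD_PORT; after: ALU=1 MUL=2 MEM=1 BR=0, R=0, W=0

reason(slot 5) = RD_PORT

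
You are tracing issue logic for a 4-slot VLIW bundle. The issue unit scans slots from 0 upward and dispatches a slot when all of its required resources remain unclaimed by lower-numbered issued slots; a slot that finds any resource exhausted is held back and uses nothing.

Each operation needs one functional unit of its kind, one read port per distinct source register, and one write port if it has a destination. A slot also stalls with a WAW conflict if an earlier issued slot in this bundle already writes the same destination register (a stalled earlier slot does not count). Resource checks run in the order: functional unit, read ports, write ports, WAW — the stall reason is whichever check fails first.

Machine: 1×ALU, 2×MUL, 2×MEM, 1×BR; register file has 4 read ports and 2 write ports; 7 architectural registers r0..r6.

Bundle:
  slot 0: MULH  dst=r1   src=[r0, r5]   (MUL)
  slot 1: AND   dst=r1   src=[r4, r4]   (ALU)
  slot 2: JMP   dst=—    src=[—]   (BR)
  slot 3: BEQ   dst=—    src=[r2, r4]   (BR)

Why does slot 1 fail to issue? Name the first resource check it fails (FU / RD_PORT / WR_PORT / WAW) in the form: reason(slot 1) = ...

reason(slot 1) = WAW

[0] MUL needs rd=2 wr=1: ok; after: ALU=1 MUL=1 MEM=2 BR=1, R=2, W=1
[1] ALU needs rd=1 wr=1: WAW; after: ALU=1 MUL=1 MEM=2 BR=1, R=2, W=1
[2] BR needs rd=0 wr=0: ok; after: ALU=1 MUL=1 MEM=2 BR=0, R=2, W=1
[3] BR needs rd=2 wr=0: FU; after: ALU=1 MUL=1 MEM=2 BR=0, R=2, W=1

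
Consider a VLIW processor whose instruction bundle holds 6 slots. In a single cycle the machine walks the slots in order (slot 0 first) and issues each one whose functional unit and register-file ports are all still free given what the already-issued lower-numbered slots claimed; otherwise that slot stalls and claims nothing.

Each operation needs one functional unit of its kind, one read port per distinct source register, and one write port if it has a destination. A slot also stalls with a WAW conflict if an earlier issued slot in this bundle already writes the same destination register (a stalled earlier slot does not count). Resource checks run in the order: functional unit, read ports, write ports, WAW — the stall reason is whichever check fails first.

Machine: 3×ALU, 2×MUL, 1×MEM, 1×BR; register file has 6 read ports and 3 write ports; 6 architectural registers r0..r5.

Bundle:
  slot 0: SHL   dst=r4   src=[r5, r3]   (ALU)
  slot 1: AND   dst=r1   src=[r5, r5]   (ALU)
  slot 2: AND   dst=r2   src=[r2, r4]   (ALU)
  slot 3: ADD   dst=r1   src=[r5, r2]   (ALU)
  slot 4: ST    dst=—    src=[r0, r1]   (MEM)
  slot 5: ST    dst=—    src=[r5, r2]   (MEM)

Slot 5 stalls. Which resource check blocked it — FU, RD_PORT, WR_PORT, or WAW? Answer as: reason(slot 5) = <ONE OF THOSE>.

reason(slot 5) = RD_PORT

slot 0 (ALU): ISSUE — free A2,Mu2,Ld1,B1 rp4 wp2
slot 1 (ALU): ISSUE — free A1,Mu2,Ld1,B1 rp3 wp1
slot 2 (ALU): ISSUE — free A0,Mu2,Ld1,B1 rp1 wp0
slot 3 (ALU): stall FU — free A0,Mu2,Ld1,B1 rp1 wp0
slot 4 (MEM): stall RD_PORT — free A0,Mu2,Ld1,B1 rp1 wp0
slot 5 (MEM): stall RD_PORT — free A0,Mu2,Ld1,B1 rp1 wp0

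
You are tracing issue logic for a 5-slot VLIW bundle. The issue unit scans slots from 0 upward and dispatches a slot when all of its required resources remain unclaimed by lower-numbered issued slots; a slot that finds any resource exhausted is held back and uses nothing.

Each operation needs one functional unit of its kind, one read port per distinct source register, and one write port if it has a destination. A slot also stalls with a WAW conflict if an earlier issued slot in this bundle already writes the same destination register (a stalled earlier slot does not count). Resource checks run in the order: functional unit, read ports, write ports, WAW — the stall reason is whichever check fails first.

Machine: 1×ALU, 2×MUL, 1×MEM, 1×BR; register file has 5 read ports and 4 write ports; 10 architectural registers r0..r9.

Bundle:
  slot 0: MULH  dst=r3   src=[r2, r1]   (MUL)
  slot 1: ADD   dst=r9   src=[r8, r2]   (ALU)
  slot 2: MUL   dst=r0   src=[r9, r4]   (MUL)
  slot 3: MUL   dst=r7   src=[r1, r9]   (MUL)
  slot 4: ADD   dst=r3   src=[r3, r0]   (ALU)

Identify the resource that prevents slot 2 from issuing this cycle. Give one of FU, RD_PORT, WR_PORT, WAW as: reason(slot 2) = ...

slot 0 (MUL): ISSUE — free A1,Mu1,Ld1,B1 rp3 wp3
slot 1 (ALU): ISSUE — free A0,Mu1,Ld1,B1 rp1 wp2
slot 2 (MUL): stall RD_PORT — free A0,Mu1,Ld1,B1 rp1 wp2
slot 3 (MUL): stall RD_PORT — free A0,Mu1,Ld1,B1 rp1 wp2
slot 4 (ALU): stall FU — free A0,Mu1,Ld1,B1 rp1 wp2

reason(slot 2) = RD_PORT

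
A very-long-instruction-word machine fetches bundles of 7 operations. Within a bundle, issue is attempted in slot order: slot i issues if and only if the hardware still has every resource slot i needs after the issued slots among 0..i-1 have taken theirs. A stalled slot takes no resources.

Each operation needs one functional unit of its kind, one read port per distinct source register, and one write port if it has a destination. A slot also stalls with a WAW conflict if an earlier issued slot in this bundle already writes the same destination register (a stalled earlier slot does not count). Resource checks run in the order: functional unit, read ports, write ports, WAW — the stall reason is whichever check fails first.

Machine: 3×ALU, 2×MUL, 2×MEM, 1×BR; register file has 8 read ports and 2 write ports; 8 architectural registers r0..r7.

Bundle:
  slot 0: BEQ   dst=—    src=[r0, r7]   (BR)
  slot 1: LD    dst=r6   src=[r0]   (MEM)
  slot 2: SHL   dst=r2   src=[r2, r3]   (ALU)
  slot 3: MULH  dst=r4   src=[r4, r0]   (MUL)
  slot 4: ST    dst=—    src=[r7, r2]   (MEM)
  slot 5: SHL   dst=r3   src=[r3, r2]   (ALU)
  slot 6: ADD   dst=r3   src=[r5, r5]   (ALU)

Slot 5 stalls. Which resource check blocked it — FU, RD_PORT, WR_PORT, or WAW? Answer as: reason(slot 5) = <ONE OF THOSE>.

  0. BR ⇒ go  {3A/2Mu/2Ld/0B | 6r 2w}
  1. MEM→r6 ⇒ go  {3A/2Mu/1Ld/0B | 5r 1w}
  2. ALU→r2 ⇒ go  {2A/2Mu/1Ld/0B | 3r 0w}
  3. MUL→r4 ⇒ no(WR_PORT)  {2A/2Mu/1Ld/0B | 3r 0w}
  4. MEM ⇒ go  {2A/2Mu/0Ld/0B | 1r 0w}
  5. ALU→r3 ⇒ no(RD_PORT)  {2A/2Mu/0Ld/0B | 1r 0w}
  6. ALU→r3 ⇒ no(WR_PORT)  {2A/2Mu/0Ld/0B | 1r 0w}

reason(slot 5) = RD_PORT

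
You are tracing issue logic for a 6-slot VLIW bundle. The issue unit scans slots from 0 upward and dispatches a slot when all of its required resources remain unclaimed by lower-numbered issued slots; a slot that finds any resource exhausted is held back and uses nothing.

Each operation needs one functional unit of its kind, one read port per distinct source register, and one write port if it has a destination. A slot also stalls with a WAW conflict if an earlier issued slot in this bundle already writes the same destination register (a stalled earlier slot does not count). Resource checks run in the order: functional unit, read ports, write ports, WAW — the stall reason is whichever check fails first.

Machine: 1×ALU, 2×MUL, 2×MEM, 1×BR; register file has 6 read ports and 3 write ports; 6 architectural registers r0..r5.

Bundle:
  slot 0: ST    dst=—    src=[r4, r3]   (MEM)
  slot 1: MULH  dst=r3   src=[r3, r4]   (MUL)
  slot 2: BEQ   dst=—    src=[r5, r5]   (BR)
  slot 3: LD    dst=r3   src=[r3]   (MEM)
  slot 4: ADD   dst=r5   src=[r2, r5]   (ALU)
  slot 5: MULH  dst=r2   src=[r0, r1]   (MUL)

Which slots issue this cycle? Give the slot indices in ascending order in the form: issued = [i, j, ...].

  0. MEM ⇒ go  {1A/2Mu/1Ld/1B | 4r 3w}
  1. MUL→r3 ⇒ go  {1A/1Mu/1Ld/1B | 2r 2w}
  2. BR ⇒ go  {1A/1Mu/1Ld/0B | 1r 2w}
  3. MEM→r3 ⇒ no(WAW)  {1A/1Mu/1Ld/0B | 1r 2w}
  4. ALU→r5 ⇒ no(RD_PORT)  {1A/1Mu/1Ld/0B | 1r 2w}
  5. MUL→r2 ⇒ no(RD_PORT)  {1A/1Mu/1Ld/0B | 1r 2w}

issued = [0, 1, 2]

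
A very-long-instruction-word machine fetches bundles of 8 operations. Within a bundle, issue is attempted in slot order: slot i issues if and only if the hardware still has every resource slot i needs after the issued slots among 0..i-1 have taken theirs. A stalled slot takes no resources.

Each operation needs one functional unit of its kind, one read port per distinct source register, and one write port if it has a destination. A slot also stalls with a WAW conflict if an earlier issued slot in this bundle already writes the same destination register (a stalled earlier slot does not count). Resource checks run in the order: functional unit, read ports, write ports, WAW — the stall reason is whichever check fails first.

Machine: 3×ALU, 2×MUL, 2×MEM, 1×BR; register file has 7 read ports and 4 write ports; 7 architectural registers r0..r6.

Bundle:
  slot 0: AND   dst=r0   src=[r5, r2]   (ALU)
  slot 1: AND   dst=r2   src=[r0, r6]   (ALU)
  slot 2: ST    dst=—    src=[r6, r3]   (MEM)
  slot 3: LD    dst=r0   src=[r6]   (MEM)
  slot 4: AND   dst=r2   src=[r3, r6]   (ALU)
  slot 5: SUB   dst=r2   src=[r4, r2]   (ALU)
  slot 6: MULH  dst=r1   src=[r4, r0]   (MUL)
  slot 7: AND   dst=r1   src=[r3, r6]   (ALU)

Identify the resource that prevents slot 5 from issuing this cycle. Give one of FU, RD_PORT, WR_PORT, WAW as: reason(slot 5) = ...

reason(slot 5) = RD_PORT

(0) want 1×ALU +2rd +1wr — yes → AL2|MU2|ME2|BR1|rd5|wr3
(1) want 1×ALU +2rd +1wr — yes → AL1|MU2|ME2|BR1|rd3|wr2
(2) want 1×MEM +2rd +0wr — yes → AL1|MU2|ME1|BR1|rd1|wr2
(3) want 1×MEM +1rd +1wr — WAW → AL1|MU2|ME1|BR1|rd1|wr2
(4) want 1×ALU +2rd +1wr — RD_PORT → AL1|MU2|ME1|BR1|rd1|wr2
(5) want 1×ALU +2rd +1wr — RD_PORT → AL1|MU2|ME1|BR1|rd1|wr2
(6) want 1×MUL +2rd +1wr — RD_PORT → AL1|MU2|ME1|BR1|rd1|wr2
(7) want 1×ALU +2rd +1wr — RD_PORT → AL1|MU2|ME1|BR1|rd1|wr2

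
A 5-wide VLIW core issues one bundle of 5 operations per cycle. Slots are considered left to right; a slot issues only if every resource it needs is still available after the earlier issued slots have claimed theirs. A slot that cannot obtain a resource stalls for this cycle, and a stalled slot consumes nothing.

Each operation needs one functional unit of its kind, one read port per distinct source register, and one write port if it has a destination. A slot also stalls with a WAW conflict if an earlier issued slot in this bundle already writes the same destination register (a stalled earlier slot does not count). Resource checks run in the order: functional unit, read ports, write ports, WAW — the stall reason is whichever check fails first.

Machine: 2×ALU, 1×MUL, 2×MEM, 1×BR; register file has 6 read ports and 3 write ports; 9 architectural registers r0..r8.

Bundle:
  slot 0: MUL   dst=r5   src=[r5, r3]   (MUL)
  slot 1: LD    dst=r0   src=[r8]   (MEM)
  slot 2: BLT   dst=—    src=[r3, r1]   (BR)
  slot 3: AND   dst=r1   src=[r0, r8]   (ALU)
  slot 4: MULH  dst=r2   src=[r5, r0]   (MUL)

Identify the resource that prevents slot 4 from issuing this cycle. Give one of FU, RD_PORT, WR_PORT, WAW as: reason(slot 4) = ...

reason(slot 4) = FU

#0 MUL src=r5,r3 dispatched  <A:2 Mu:0 Ld:2 B:1 rd:4 wr:2>
#1 MEM src=r8 dispatched  <A:2 Mu:0 Ld:1 B:1 rd:3 wr:1>
#2 BR src=r3,r1 dispatched  <A:2 Mu:0 Ld:1 B:0 rd:1 wr:1>
#3 ALU src=r0,r8 held:RD_PORT  <A:2 Mu:0 Ld:1 B:0 rd:1 wr:1>
#4 MUL src=r5,r0 held:FU  <A:2 Mu:0 Ld:1 B:0 rd:1 wr:1>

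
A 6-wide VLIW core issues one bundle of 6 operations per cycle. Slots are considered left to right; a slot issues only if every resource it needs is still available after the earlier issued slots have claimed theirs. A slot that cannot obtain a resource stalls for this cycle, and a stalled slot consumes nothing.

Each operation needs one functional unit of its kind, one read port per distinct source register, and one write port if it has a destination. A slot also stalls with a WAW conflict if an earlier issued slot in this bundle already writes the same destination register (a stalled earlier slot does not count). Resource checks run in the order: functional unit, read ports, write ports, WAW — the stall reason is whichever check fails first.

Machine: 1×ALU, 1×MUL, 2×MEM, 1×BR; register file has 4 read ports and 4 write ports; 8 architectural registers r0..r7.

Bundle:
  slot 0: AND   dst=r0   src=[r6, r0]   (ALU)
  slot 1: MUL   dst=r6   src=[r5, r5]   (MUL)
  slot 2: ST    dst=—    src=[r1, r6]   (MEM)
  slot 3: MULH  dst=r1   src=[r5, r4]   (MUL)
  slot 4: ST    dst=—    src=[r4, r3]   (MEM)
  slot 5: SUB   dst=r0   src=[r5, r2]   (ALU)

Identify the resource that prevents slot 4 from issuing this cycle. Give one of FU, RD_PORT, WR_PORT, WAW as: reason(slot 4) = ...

#0 ALU src=r6,r0 dispatched  <A:0 Mu:1 Ld:2 B:1 rd:2 wr:3>
#1 MUL src=r5,r5 dispatched  <A:0 Mu:0 Ld:2 B:1 rd:1 wr:2>
#2 MEM src=r1,r6 held:RD_PORT  <A:0 Mu:0 Ld:2 B:1 rd:1 wr:2>
#3 MUL src=r5,r4 held:FU  <A:0 Mu:0 Ld:2 B:1 rd:1 wr:2>
#4 MEM src=r4,r3 held:RD_PORT  <A:0 Mu:0 Ld:2 B:1 rd:1 wr:2>
#5 ALU src=r5,r2 held:FU  <A:0 Mu:0 Ld:2 B:1 rd:1 wr:2>

reason(slot 4) = RD_PORT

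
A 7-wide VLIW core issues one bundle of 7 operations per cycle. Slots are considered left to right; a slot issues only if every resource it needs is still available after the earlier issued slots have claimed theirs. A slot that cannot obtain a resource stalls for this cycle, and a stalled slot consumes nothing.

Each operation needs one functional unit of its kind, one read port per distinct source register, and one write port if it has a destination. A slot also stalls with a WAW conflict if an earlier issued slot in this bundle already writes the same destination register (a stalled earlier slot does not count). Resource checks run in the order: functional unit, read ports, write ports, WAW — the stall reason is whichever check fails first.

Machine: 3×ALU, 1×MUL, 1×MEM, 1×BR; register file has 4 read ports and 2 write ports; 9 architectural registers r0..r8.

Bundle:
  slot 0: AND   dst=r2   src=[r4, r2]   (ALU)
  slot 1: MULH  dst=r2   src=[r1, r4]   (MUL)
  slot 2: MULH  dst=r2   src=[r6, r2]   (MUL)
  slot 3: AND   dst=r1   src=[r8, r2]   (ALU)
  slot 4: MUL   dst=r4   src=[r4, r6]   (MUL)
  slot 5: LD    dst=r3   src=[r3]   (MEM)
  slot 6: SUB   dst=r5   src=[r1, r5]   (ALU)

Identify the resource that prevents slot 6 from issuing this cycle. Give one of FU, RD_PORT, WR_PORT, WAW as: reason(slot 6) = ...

(0) want 1×ALU +2rd +1wr — yes → AL2|MU1|ME1|BR1|rd2|wr1
(1) want 1×MUL +2rd +1wr — WAW → AL2|MU1|ME1|BR1|rd2|wr1
(2) want 1×MUL +2rd +1wr — WAW → AL2|MU1|ME1|BR1|rd2|wr1
(3) want 1×ALU +2rd +1wr — yes → AL1|MU1|ME1|BR1|rd0|wr0
(4) want 1×MUL +2rd +1wr — RD_PORT → AL1|MU1|ME1|BR1|rd0|wr0
(5) want 1×MEM +1rd +1wr — RD_PORT → AL1|MU1|ME1|BR1|rd0|wr0
(6) want 1×ALU +2rd +1wr — RD_PORT → AL1|MU1|ME1|BR1|rd0|wr0

reason(slot 6) = RD_PORT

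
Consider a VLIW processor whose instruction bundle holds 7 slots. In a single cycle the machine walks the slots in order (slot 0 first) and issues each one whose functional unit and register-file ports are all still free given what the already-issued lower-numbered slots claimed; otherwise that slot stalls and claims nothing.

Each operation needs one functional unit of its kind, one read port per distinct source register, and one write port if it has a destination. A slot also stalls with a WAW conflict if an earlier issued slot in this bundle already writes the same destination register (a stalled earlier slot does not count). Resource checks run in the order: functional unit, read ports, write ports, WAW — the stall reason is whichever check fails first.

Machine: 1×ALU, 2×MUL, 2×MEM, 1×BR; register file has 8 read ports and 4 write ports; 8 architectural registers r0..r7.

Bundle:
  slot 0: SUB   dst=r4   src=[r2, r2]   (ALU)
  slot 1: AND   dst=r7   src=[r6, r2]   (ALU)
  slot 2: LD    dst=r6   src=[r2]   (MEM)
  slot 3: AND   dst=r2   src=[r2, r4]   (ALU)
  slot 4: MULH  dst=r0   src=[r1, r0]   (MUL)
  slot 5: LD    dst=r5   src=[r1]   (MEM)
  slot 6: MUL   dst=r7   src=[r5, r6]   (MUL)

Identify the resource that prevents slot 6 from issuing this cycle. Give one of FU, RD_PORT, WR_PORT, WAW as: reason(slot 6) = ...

  0. ALU→r4 ⇒ go  {0A/2Mu/2Ld/1B | 7r 3w}
  1. ALU→r7 ⇒ no(FU)  {0A/2Mu/2Ld/1B | 7r 3w}
  2. MEM→r6 ⇒ go  {0A/2Mu/1Ld/1B | 6r 2w}
  3. ALU→r2 ⇒ no(FU)  {0A/2Mu/1Ld/1B | 6r 2w}
  4. MUL→r0 ⇒ go  {0A/1Mu/1Ld/1B | 4r 1w}
  5. MEM→r5 ⇒ go  {0A/1Mu/0Ld/1B | 3r 0w}
  6. MUL→r7 ⇒ no(WR_PORT)  {0A/1Mu/0Ld/1B | 3r 0w}

reason(slot 6) = WR_PORT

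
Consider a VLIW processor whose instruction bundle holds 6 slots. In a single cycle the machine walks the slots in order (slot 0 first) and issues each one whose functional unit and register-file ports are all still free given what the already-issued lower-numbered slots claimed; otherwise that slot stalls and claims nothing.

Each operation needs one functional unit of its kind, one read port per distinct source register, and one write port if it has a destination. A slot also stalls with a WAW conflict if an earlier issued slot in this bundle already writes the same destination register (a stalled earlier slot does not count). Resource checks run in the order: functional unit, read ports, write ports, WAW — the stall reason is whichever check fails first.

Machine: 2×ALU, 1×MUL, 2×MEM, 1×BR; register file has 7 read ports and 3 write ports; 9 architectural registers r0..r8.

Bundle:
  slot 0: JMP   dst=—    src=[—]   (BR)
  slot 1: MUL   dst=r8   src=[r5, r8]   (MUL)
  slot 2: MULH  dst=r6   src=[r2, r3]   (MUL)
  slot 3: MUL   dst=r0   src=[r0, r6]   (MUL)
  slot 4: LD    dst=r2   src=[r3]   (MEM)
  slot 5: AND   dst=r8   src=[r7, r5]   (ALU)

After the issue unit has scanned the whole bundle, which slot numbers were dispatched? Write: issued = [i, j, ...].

#0 BR src=- dispatched  <A:2 Mu:1 Ld:2 B:0 rd:7 wr:3>
#1 MUL src=r5,r8 dispatched  <A:2 Mu:0 Ld:2 B:0 rd:5 wr:2>
#2 MUL src=r2,r3 held:FU  <A:2 Mu:0 Ld:2 B:0 rd:5 wr:2>
#3 MUL src=r0,r6 held:FU  <A:2 Mu:0 Ld:2 B:0 rd:5 wr:2>
#4 MEM src=r3 dispatched  <A:2 Mu:0 Ld:1 B:0 rd:4 wr:1>
#5 ALU src=r7,r5 held:WAW  <A:2 Mu:0 Ld:1 B:0 rd:4 wr:1>

issued = [0, 1, 4]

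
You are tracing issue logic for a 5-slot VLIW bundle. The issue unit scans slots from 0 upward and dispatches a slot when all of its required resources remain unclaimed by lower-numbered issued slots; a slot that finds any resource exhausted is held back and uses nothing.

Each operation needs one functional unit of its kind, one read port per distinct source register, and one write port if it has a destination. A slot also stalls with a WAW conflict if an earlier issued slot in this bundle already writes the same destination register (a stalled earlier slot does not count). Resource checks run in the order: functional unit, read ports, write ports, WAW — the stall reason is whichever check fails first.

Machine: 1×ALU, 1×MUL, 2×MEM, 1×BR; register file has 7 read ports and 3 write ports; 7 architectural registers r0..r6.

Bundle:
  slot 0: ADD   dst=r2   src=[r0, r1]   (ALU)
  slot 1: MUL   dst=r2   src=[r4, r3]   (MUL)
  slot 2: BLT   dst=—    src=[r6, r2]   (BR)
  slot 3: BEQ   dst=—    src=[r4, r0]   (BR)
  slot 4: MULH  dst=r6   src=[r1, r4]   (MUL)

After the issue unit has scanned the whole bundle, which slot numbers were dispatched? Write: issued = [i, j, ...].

issued = [0, 2, 4]

#0 ALU src=r0,r1 dispatched  <A:0 Mu:1 Ld:2 B:1 rd:5 wr:2>
#1 MUL src=r4,r3 held:WAW  <A:0 Mu:1 Ld:2 B:1 rd:5 wr:2>
#2 BR src=r6,r2 dispatched  <A:0 Mu:1 Ld:2 B:0 rd:3 wr:2>
#3 BR src=r4,r0 held:FU  <A:0 Mu:1 Ld:2 B:0 rd:3 wr:2>
#4 MUL src=r1,r4 dispatched  <A:0 Mu:0 Ld:2 B:0 rd:1 wr:1>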